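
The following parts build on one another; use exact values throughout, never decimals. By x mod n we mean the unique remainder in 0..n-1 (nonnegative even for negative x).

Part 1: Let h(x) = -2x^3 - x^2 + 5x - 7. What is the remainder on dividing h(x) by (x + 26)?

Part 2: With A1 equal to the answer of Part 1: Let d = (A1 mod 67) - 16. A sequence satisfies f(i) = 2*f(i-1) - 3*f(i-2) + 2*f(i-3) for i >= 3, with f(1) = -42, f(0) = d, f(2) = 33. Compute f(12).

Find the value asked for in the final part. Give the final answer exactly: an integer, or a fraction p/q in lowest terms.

-2651

Part 1: remainder = value at the root: -2*(-26)^3 - 1*(-26)^2 + 5*(-26)^1 - 7 = (35152) + (-676) + (-130) + (-7) = 34339; answer 34339
Part 2: A1 = 34339; d = 19; f(3) = 2*(33) - 3*(-42) + 2*(19) = 230; iterating: f(3)=230, f(4)=277, f(5)=-70, f(6)=-511, f(7)=-258, f(8)=877, f(9)=1506, f(10)=-135, f(11)=-3034, f(12)=-2651; answer -2651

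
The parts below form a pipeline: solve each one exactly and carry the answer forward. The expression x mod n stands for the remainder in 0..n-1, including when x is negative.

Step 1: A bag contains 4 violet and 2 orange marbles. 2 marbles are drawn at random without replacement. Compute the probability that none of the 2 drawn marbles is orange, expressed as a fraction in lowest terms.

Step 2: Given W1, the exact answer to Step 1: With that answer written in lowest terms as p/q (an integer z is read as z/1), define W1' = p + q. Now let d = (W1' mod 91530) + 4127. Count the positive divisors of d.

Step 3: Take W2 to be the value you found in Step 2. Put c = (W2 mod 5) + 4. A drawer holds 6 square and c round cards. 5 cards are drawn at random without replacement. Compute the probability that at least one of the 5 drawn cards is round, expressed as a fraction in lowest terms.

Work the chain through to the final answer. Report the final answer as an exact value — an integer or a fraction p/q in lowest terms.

Step 1: total draws C(6,2) = 15; favorable C(4,2) = 6; P = 2/5; answer 2/5
Step 2: W1 = 2/5; threaded value p + q = 7; d = 4134; 4134 = 2 * 3 * 13 * 53; number of divisors = (1+1) * (1+1) * (1+1) * (1+1) = 16; answer 16
Step 3: W2 = 16; c = 5; total draws C(11,5) = 462; complement C(6,5) = 6; favorable 462 - 6 = 456; P = 76/77; answer 76/77

76/77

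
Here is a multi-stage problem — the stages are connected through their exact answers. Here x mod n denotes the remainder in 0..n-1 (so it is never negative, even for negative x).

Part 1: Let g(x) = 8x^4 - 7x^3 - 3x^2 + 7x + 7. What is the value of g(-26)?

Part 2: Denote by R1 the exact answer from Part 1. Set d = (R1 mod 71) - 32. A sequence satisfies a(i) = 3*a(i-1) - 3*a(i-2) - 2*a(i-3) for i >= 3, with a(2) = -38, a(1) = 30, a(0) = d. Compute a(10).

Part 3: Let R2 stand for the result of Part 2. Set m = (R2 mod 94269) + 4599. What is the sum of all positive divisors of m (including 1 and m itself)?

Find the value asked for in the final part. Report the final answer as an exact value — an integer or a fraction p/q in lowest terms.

44648

Part 1: 8*(-26)^4 - 7*(-26)^3 - 3*(-26)^2 + 7*(-26)^1 + 7 = (3655808) + (123032) + (-2028) + (-182) + (7) = 3776637; answer 3776637
Part 2: R1 = 3776637; d = -27; a(3) = 3*(-38) - 3*(30) - 2*(-27) = -150; iterating: a(3)=-150, a(4)=-396, a(5)=-662, a(6)=-498, a(7)=1284, a(8)=6670, a(9)=17154, a(10)=28884; answer 28884
Part 3: R2 = 28884; m = 33483; 33483 = 3 * 11161; sigma = (1 + 3) * (1 + 11161) = 4 * 11162 = 44648; answer 44648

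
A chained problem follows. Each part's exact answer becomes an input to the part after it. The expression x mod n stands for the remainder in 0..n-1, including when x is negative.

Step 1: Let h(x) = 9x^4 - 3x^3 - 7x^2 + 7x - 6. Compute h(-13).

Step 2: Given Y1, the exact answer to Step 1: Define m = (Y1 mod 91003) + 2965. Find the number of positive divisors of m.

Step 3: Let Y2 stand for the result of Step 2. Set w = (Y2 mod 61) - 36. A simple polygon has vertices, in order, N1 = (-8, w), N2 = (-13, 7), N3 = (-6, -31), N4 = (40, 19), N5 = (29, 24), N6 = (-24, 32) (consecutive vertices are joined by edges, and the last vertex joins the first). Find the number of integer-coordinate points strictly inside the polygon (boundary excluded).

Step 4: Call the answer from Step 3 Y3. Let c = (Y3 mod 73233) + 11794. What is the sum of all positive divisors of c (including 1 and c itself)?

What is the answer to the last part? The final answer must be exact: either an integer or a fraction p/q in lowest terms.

Step 1: 9*(-13)^4 - 3*(-13)^3 - 7*(-13)^2 + 7*(-13)^1 - 6 = (257049) + (6591) + (-1183) + (-91) + (-6) = 262360; answer 262360
Step 2: Y1 = 262360; m = 83319; 83319 = 3 * 27773; number of divisors = (1+1) * (1+1) = 4; answer 4
Step 3: Y2 = 4; w = -32; cross terms: (-8*7 - -13*-32)=-472, (-13*-31 - -6*7)=445, (-6*19 - 40*-31)=1126, (40*24 - 29*19)=409, (29*32 - -24*24)=1504, (-24*-32 - -8*32)=1024; twice the area = |4036| = 4036; area = 2018; boundary points = 1 + 1 + 2 + 1 + 1 + 16 = 22; strictly interior points = area - boundary/2 + 1 = 2008; answer 2008
Step 4: Y3 = 2008; c = 13802; 13802 = 2 * 67 * 103; sigma = (1 + 2) * (1 + 67) * (1 + 103) = 3 * 68 * 104 = 21216; answer 21216

21216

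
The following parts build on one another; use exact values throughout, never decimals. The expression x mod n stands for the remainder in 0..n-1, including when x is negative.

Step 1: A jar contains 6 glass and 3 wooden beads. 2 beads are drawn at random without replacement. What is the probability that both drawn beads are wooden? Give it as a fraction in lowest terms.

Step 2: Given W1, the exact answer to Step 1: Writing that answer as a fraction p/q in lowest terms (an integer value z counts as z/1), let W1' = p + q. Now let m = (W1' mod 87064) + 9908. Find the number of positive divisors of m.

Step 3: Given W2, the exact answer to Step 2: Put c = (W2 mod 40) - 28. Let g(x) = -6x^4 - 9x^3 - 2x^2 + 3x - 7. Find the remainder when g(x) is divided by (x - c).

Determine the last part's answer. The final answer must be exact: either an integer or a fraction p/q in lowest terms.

-1867471

Step 1: total draws C(9,2) = 36; favorable C(3,2) = 3; P = 1/12; answer 1/12
Step 2: W1 = 1/12; threaded value p + q = 13; m = 9921; 9921 = 3 * 3307; number of divisors = (1+1) * (1+1) = 4; answer 4
Step 3: W2 = 4; c = -24; remainder = value at the root: -6*(-24)^4 - 9*(-24)^3 - 2*(-24)^2 + 3*(-24)^1 - 7 = (-1990656) + (124416) + (-1152) + (-72) + (-7) = -1867471; answer -1867471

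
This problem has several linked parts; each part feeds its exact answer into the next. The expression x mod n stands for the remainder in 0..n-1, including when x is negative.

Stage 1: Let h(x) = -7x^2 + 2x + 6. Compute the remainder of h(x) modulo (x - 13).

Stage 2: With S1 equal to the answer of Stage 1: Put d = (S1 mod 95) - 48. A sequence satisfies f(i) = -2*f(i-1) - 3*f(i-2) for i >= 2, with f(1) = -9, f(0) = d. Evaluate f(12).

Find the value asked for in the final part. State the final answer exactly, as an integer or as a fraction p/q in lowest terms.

24264

Stage 1: remainder = value at the root: -7*(13)^2 + 2*(13)^1 + 6 = (-1183) + (26) + (6) = -1151; answer -1151
Stage 2: S1 = -1151; d = 36; f(2) = -2*(-9) - 3*(36) = -90; iterating: f(2)=-90, f(3)=207, f(4)=-144, f(5)=-333, f(6)=1098, f(7)=-1197, f(8)=-900, f(9)=5391, f(10)=-8082, f(11)=-9, f(12)=24264; answer 24264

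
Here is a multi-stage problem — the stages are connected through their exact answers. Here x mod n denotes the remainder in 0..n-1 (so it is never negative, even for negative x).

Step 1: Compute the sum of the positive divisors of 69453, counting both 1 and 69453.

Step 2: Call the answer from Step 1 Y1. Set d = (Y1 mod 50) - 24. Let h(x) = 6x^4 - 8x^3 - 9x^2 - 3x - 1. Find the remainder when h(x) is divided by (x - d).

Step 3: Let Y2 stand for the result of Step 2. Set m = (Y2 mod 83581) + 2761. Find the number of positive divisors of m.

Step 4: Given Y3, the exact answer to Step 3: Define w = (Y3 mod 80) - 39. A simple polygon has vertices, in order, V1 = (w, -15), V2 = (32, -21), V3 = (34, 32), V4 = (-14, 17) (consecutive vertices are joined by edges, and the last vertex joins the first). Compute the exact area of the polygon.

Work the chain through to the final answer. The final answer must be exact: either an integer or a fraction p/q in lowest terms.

Step 1: 69453 = 3^2 * 7717; sigma = (1 + 3 + 9) * (1 + 7717) = 13 * 7718 = 100334; answer 100334
Step 2: Y1 = 100334; d = 10; remainder = value at the root: 6*(10)^4 - 8*(10)^3 - 9*(10)^2 - 3*(10)^1 - 1 = (60000) + (-8000) + (-900) + (-30) + (-1) = 51069; answer 51069
Step 3: Y2 = 51069; m = 53830; 53830 = 2 * 5 * 7 * 769; number of divisors = (1+1) * (1+1) * (1+1) * (1+1) = 16; answer 16
Step 4: Y3 = 16; w = -23; cross terms: (-23*-21 - 32*-15)=963, (32*32 - 34*-21)=1738, (34*17 - -14*32)=1026, (-14*-15 - -23*17)=601; twice the area = |4328| = 4328; area = 2164; answer 2164

2164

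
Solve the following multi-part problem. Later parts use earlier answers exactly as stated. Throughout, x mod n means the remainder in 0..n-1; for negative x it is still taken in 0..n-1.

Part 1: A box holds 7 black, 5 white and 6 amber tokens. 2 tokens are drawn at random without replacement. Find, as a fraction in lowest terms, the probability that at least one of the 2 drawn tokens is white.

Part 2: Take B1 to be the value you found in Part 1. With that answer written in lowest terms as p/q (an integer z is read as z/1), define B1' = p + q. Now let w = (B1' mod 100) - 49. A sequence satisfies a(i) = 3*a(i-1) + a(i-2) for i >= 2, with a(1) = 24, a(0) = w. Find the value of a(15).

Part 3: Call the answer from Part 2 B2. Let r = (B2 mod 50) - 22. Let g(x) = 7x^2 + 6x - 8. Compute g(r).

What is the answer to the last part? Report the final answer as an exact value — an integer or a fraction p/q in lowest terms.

Part 1: total draws C(18,2) = 153; complement C(13,2) = 78; favorable 153 - 78 = 75; P = 25/51; answer 25/51
Part 2: B1 = 25/51; threaded value p + q = 76; w = 27; a(2) = 3*(24) + 1*(27) = 99; iterating: a(2)=99, a(3)=321, a(4)=1062, a(5)=3507, a(6)=11583, a(7)=38256, a(8)=126351, a(9)=417309, a(10)=1378278, a(11)=4552143, a(12)=15034707, a(13)=49656264, a(14)=164003499, a(15)=541666761; answer 541666761
Part 3: B2 = 541666761; r = -11; 7*(-11)^2 + 6*(-11)^1 - 8 = (847) + (-66) + (-8) = 773; answer 773

773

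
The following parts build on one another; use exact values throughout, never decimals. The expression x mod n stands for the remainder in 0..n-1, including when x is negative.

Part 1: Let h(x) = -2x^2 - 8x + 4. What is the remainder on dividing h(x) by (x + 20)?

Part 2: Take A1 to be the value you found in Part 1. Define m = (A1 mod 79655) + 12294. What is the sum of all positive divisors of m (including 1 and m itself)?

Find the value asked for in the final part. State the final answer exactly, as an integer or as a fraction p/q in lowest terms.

92160

Part 1: remainder = value at the root: -2*(-20)^2 - 8*(-20)^1 + 4 = (-800) + (160) + (4) = -636; answer -636
Part 2: A1 = -636; m = 91313; 91313 = 127 * 719; sigma = (1 + 127) * (1 + 719) = 128 * 720 = 92160; answer 92160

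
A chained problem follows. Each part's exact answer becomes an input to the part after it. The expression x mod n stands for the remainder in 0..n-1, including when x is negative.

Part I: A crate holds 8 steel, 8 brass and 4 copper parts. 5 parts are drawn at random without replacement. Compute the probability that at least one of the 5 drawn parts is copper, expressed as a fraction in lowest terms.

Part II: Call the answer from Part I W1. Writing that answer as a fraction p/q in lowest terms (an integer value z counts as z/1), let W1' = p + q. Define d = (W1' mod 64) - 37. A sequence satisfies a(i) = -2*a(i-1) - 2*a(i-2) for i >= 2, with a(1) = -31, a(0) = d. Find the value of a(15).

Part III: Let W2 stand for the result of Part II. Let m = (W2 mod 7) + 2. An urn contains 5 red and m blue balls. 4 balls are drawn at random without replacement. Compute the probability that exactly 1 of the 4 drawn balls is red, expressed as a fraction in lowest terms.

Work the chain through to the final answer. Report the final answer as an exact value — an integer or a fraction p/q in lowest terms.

Part I: total draws C(20,5) = 15504; complement C(16,5) = 4368; favorable 15504 - 4368 = 11136; P = 232/323; answer 232/323
Part II: W1 = 232/323; threaded value p + q = 555; d = 6; a(2) = -2*(-31) - 2*(6) = 50; iterating: a(2)=50, a(3)=-38, a(4)=-24, a(5)=124, a(6)=-200, a(7)=152, a(8)=96, a(9)=-496, a(10)=800, a(11)=-608, a(12)=-384, a(13)=1984, a(14)=-3200, a(15)=2432; answer 2432
Part III: W2 = 2432; m = 5; total draws C(10,4) = 210; favorable C(5,1)*C(5,3) = 50; P = 5/21; answer 5/21

5/21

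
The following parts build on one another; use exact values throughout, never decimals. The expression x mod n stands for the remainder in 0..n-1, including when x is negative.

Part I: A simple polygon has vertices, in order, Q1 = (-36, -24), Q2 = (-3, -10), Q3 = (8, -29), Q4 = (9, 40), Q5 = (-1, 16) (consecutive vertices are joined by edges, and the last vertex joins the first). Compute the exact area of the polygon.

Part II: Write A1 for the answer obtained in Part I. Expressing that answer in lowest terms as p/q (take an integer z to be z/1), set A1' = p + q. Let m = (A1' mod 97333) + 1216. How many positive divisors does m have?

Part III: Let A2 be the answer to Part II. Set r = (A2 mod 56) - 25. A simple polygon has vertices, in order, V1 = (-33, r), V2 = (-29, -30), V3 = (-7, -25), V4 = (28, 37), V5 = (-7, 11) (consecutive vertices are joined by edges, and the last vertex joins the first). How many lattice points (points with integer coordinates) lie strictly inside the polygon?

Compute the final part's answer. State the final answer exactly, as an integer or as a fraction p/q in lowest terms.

1205

Part I: cross terms: (-36*-10 - -3*-24)=288, (-3*-29 - 8*-10)=167, (8*40 - 9*-29)=581, (9*16 - -1*40)=184, (-1*-24 - -36*16)=600; twice the area = |1820| = 1820; area = 910; answer 910
Part II: A1 = 910; threaded value p + q = 911; m = 2127; 2127 = 3 * 709; number of divisors = (1+1) * (1+1) = 4; answer 4
Part III: A2 = 4; r = -21; cross terms: (-33*-30 - -29*-21)=381, (-29*-25 - -7*-30)=515, (-7*37 - 28*-25)=441, (28*11 - -7*37)=567, (-7*-21 - -33*11)=510; twice the area = |2414| = 2414; area = 1207; boundary points = 1 + 1 + 1 + 1 + 2 = 6; strictly interior points = area - boundary/2 + 1 = 1205; answer 1205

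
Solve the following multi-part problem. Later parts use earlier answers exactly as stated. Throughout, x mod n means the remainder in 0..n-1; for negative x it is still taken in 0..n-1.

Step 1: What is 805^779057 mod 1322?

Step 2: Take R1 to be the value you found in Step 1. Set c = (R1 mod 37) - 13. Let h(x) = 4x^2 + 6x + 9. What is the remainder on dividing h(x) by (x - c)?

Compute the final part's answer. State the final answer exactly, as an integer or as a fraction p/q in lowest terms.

Step 1: squarings mod 1322: 805^1=805, 805^2=245, 805^4=535, 805^8=673, 805^16=805, 805^32=245, 805^64=535, 805^128=673, 805^256=805, 805^512=245, 805^1024=535, 805^2048=673, 805^4096=805, 805^8192=245, 805^16384=535, 805^32768=673, 805^65536=805, 805^131072=245, 805^262144=535, 805^524288=673; 805^779057 = 805^1 * 805^16 * 805^32 * 805^256 * 805^512 * 805^8192 * 805^16384 * 805^32768 * 805^65536 * 805^131072 * 805^524288 = 245 (mod 1322); answer 245
Step 2: R1 = 245; c = 10; remainder = value at the root: 4*(10)^2 + 6*(10)^1 + 9 = (400) + (60) + (9) = 469; answer 469

469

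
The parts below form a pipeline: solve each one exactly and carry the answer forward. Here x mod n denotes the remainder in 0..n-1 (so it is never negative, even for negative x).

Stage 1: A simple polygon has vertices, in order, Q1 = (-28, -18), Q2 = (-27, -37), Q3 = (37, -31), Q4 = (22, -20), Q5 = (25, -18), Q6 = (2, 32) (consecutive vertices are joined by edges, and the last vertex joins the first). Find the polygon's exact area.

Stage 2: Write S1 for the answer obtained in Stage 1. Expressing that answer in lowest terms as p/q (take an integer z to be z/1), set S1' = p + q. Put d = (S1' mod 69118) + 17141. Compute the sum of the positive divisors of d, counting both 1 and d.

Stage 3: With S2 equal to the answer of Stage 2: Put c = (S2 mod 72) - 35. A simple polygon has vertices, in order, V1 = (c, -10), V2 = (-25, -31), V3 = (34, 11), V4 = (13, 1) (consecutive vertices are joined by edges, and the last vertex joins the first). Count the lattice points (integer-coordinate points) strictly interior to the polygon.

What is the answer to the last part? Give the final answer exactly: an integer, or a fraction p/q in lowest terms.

317

Stage 1: cross terms: (-28*-37 - -27*-18)=550, (-27*-31 - 37*-37)=2206, (37*-20 - 22*-31)=-58, (22*-18 - 25*-20)=104, (25*32 - 2*-18)=836, (2*-18 - -28*32)=860; twice the area = |4498| = 4498; area = 2249; answer 2249
Stage 2: S1 = 2249; threaded value p + q = 2250; d = 19391; 19391 is prime, so its only divisors are 1 and 19391; sigma = 1 + 19391 = 19392; answer 19392
Stage 3: S2 = 19392; c = -11; cross terms: (-11*-31 - -25*-10)=91, (-25*11 - 34*-31)=779, (34*1 - 13*11)=-109, (13*-10 - -11*1)=-119; twice the area = |642| = 642; area = 321; boundary points = 7 + 1 + 1 + 1 = 10; strictly interior points = area - boundary/2 + 1 = 317; answer 317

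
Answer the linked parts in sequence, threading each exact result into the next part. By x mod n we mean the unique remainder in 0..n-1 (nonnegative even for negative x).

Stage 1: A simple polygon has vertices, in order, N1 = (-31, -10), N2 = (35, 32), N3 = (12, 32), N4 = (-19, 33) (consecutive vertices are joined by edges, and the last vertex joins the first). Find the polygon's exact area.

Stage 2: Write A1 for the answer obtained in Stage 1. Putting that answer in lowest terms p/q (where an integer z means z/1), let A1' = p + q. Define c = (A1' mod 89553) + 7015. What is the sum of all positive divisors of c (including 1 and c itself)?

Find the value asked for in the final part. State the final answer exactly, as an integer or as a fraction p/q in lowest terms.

Stage 1: cross terms: (-31*32 - 35*-10)=-642, (35*32 - 12*32)=736, (12*33 - -19*32)=1004, (-19*-10 - -31*33)=1213; twice the area = |2311| = 2311; area = 2311/2; answer 2311/2
Stage 2: A1 = 2311/2; threaded value p + q = 2313; c = 9328; 9328 = 2^4 * 11 * 53; sigma = (1 + 2 + 4 + 8 + 16) * (1 + 11) * (1 + 53) = 31 * 12 * 54 = 20088; answer 20088

20088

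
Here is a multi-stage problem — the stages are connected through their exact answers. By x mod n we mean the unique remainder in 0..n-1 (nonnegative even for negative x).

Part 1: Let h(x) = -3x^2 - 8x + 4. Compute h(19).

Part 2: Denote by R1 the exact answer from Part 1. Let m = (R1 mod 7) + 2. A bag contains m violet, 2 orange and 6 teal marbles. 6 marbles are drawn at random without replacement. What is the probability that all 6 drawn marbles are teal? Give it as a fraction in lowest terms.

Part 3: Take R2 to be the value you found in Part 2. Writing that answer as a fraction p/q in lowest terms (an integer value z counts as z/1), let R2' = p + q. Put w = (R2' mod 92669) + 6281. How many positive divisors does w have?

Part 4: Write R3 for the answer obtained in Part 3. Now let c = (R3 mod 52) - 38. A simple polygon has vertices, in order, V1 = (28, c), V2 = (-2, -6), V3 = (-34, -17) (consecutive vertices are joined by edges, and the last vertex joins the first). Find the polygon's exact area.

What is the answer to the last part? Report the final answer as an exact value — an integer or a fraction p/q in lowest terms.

421

Part 1: -3*(19)^2 - 8*(19)^1 + 4 = (-1083) + (-152) + (4) = -1231; answer -1231
Part 2: R1 = -1231; m = 3; total draws C(11,6) = 462; favorable C(6,6) = 1; P = 1/462; answer 1/462
Part 3: R2 = 1/462; threaded value p + q = 463; w = 6744; 6744 = 2^3 * 3 * 281; number of divisors = (3+1) * (1+1) * (1+1) = 16; answer 16
Part 4: R3 = 16; c = -22; cross terms: (28*-6 - -2*-22)=-212, (-2*-17 - -34*-6)=-170, (-34*-22 - 28*-17)=1224; twice the area = |842| = 842; area = 421; answer 421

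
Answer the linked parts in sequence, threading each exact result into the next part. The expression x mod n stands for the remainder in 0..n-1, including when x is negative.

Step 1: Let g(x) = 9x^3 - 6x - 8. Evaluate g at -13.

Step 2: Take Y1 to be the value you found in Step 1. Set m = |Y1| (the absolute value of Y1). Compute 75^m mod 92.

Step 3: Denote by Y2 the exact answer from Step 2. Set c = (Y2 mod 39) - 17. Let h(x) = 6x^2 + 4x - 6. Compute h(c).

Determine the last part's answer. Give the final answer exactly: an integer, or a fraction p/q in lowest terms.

60

Step 1: 9*(-13)^3 - 6*(-13)^1 - 8 = (-19773) + (78) + (-8) = -19703; answer -19703
Step 2: Y1 = -19703; m = 19703; squarings mod 92: 75^1=75, 75^2=13, 75^4=77, 75^8=41, 75^16=25, 75^32=73, 75^64=85, 75^128=49, 75^256=9, 75^512=81, 75^1024=29, 75^2048=13, 75^4096=77, 75^8192=41, 75^16384=25; 75^19703 = 75^1 * 75^2 * 75^4 * 75^16 * 75^32 * 75^64 * 75^128 * 75^1024 * 75^2048 * 75^16384 = 59 (mod 92); answer 59
Step 3: Y2 = 59; c = 3; 6*(3)^2 + 4*(3)^1 - 6 = (54) + (12) + (-6) = 60; answer 60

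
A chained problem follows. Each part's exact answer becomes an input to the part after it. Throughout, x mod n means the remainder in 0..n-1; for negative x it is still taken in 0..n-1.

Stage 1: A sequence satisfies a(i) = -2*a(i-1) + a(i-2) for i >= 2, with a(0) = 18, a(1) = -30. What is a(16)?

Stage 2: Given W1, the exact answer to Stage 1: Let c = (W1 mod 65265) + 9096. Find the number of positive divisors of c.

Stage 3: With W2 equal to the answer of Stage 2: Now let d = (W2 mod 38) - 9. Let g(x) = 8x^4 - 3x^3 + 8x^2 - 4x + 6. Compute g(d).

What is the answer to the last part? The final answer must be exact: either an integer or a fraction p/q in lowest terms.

633

Stage 1: a(2) = -2*(-30) + 1*(18) = 78; iterating: a(2)=78, a(3)=-186, a(4)=450, a(5)=-1086, a(6)=2622, a(7)=-6330, a(8)=15282, a(9)=-36894, a(10)=89070, a(11)=-215034, a(12)=519138, a(13)=-1253310, a(14)=3025758, a(15)=-7304826, a(16)=17635410; answer 17635410
Stage 2: W1 = 17635410; c = 22956; 22956 = 2^2 * 3 * 1913; number of divisors = (2+1) * (1+1) * (1+1) = 12; answer 12
Stage 3: W2 = 12; d = 3; 8*(3)^4 - 3*(3)^3 + 8*(3)^2 - 4*(3)^1 + 6 = (648) + (-81) + (72) + (-12) + (6) = 633; answer 633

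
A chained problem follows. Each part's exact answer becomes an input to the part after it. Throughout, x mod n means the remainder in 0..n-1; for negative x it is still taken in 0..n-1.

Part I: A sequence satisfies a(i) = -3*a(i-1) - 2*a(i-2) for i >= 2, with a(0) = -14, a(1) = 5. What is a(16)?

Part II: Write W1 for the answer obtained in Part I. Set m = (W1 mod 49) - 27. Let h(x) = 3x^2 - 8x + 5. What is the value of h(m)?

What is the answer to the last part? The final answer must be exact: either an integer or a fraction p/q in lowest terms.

Part I: a(2) = -3*(5) - 2*(-14) = 13; iterating: a(2)=13, a(3)=-49, a(4)=121, a(5)=-265, a(6)=553, a(7)=-1129, a(8)=2281, a(9)=-4585, a(10)=9193, a(11)=-18409, a(12)=36841, a(13)=-73705, a(14)=147433, a(15)=-294889, a(16)=589801; answer 589801
Part II: W1 = 589801; m = 10; 3*(10)^2 - 8*(10)^1 + 5 = (300) + (-80) + (5) = 225; answer 225

225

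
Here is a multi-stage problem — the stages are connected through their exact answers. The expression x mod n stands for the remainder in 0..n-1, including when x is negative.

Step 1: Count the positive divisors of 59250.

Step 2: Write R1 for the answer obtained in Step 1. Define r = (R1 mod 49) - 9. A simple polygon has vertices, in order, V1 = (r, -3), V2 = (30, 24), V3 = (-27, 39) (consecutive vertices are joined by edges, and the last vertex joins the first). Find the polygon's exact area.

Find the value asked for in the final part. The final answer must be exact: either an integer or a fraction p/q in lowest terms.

822

Step 1: 59250 = 2 * 3 * 5^3 * 79; number of divisors = (1+1) * (1+1) * (3+1) * (1+1) = 32; answer 32
Step 2: R1 = 32; r = 23; cross terms: (23*24 - 30*-3)=642, (30*39 - -27*24)=1818, (-27*-3 - 23*39)=-816; twice the area = |1644| = 1644; area = 822; answer 822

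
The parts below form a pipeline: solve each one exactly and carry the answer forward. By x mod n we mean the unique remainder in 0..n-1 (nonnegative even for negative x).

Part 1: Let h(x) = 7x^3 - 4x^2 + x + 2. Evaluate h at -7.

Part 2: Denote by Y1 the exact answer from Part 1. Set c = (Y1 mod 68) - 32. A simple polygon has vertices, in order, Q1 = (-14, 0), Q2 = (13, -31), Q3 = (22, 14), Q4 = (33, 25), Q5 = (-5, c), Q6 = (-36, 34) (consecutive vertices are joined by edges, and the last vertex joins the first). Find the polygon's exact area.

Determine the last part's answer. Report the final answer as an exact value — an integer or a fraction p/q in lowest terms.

3059/2

Part 1: 7*(-7)^3 - 4*(-7)^2 + 1*(-7)^1 + 2 = (-2401) + (-196) + (-7) + (2) = -2602; answer -2602
Part 2: Y1 = -2602; c = 18; cross terms: (-14*-31 - 13*0)=434, (13*14 - 22*-31)=864, (22*25 - 33*14)=88, (33*18 - -5*25)=719, (-5*34 - -36*18)=478, (-36*0 - -14*34)=476; twice the area = |3059| = 3059; area = 3059/2; answer 3059/2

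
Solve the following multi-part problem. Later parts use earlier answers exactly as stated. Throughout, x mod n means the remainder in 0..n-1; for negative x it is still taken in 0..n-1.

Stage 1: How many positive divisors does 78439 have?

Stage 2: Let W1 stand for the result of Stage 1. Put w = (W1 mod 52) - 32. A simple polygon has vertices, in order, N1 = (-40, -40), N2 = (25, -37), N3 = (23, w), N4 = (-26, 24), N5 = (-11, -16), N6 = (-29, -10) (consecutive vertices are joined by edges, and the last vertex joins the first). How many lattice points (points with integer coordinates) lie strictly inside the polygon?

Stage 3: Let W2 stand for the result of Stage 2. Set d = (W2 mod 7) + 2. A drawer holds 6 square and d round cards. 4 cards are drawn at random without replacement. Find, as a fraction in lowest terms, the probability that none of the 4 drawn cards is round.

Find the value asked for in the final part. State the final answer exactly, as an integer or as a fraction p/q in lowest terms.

3/143

Stage 1: 78439 is prime, so its only divisors are 1 and 78439; count = 2; answer 2
Stage 2: W1 = 2; w = -30; cross terms: (-40*-37 - 25*-40)=2480, (25*-30 - 23*-37)=101, (23*24 - -26*-30)=-228, (-26*-16 - -11*24)=680, (-11*-10 - -29*-16)=-354, (-29*-40 - -40*-10)=760; twice the area = |3439| = 3439; area = 3439/2; boundary points = 1 + 1 + 1 + 5 + 6 + 1 = 15; strictly interior points = area - boundary/2 + 1 = 1713; answer 1713
Stage 3: W2 = 1713; d = 7; total draws C(13,4) = 715; favorable C(6,4) = 15; P = 3/143; answer 3/143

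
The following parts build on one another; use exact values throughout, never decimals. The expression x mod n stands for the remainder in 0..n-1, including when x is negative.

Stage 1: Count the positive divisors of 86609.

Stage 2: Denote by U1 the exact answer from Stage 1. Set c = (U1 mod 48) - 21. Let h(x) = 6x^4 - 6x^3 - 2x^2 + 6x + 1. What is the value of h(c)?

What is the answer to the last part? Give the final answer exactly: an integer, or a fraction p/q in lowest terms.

529925

Stage 1: 86609 = 257 * 337; number of divisors = (1+1) * (1+1) = 4; answer 4
Stage 2: U1 = 4; c = -17; 6*(-17)^4 - 6*(-17)^3 - 2*(-17)^2 + 6*(-17)^1 + 1 = (501126) + (29478) + (-578) + (-102) + (1) = 529925; answer 529925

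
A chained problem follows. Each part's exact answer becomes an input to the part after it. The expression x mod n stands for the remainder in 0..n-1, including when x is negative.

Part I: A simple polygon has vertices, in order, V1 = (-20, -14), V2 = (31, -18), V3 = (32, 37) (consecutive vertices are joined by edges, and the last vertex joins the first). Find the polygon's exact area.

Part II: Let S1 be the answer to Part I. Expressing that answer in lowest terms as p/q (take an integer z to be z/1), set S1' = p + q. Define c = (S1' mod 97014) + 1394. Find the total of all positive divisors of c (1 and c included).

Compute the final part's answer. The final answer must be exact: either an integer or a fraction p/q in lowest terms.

5226

Part I: cross terms: (-20*-18 - 31*-14)=794, (31*37 - 32*-18)=1723, (32*-14 - -20*37)=292; twice the area = |2809| = 2809; area = 2809/2; answer 2809/2
Part II: S1 = 2809/2; threaded value p + q = 2811; c = 4205; 4205 = 5 * 29^2; sigma = (1 + 5) * (1 + 29 + 841) = 6 * 871 = 5226; answer 5226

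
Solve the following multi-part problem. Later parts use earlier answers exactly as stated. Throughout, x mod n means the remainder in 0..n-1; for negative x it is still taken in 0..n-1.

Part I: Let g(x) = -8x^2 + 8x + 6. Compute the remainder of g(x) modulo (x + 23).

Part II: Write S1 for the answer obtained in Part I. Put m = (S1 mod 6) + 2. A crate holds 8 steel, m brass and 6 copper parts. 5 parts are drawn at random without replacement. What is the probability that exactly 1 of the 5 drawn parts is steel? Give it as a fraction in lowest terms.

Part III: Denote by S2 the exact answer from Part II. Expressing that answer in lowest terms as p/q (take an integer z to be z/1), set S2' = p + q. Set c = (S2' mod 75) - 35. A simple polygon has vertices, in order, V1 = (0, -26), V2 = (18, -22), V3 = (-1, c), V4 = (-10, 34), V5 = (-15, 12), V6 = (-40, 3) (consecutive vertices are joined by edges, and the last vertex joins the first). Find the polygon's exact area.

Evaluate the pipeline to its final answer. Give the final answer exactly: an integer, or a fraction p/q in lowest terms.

2529/2

Part I: remainder = value at the root: -8*(-23)^2 + 8*(-23)^1 + 6 = (-4232) + (-184) + (6) = -4410; answer -4410
Part II: S1 = -4410; m = 2; total draws C(16,5) = 4368; favorable C(8,1)*C(8,4) = 560; P = 5/39; answer 5/39
Part III: S2 = 5/39; threaded value p + q = 44; c = 9; cross terms: (0*-22 - 18*-26)=468, (18*9 - -1*-22)=140, (-1*34 - -10*9)=56, (-10*12 - -15*34)=390, (-15*3 - -40*12)=435, (-40*-26 - 0*3)=1040; twice the area = |2529| = 2529; area = 2529/2; answer 2529/2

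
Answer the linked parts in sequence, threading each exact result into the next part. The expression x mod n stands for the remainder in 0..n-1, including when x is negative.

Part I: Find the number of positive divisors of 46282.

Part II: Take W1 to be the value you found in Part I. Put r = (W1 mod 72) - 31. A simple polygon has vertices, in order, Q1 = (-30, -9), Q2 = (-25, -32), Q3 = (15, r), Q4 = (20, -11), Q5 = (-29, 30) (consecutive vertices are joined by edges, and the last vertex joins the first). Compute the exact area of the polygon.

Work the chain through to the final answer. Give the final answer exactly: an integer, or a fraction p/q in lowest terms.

3527/2

Part I: 46282 = 2 * 73 * 317; number of divisors = (1+1) * (1+1) * (1+1) = 8; answer 8
Part II: W1 = 8; r = -23; cross terms: (-30*-32 - -25*-9)=735, (-25*-23 - 15*-32)=1055, (15*-11 - 20*-23)=295, (20*30 - -29*-11)=281, (-29*-9 - -30*30)=1161; twice the area = |3527| = 3527; area = 3527/2; answer 3527/2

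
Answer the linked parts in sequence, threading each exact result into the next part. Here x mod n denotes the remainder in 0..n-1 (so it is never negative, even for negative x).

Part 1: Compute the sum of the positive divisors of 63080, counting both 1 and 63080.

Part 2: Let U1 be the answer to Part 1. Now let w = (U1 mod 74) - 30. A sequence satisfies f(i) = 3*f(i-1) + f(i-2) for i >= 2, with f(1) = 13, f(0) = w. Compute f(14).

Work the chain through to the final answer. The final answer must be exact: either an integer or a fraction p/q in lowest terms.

47744307

Part 1: 63080 = 2^3 * 5 * 19 * 83; sigma = (1 + 2 + 4 + 8) * (1 + 5) * (1 + 19) * (1 + 83) = 15 * 6 * 20 * 84 = 151200; answer 151200
Part 2: U1 = 151200; w = -12; f(2) = 3*(13) + 1*(-12) = 27; iterating: f(2)=27, f(3)=94, f(4)=309, f(5)=1021, f(6)=3372, f(7)=11137, f(8)=36783, f(9)=121486, f(10)=401241, f(11)=1325209, f(12)=4376868, f(13)=14455813, f(14)=47744307; answer 47744307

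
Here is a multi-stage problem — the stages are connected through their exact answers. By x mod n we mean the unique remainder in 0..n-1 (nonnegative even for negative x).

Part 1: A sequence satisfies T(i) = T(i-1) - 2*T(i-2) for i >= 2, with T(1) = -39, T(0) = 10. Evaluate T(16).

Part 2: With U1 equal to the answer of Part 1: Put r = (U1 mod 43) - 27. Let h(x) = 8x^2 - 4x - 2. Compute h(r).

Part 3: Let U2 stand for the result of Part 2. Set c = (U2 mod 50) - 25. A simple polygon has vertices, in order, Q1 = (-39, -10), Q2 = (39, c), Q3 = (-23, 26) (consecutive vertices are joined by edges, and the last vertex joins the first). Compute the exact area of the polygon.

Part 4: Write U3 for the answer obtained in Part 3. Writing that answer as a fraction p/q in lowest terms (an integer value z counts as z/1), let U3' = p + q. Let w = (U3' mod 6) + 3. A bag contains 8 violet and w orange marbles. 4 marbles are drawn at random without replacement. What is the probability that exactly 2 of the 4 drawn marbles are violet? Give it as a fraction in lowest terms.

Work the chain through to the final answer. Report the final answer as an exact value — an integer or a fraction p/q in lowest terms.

Part 1: T(2) = 1*(-39) - 2*(10) = -59; iterating: T(2)=-59, T(3)=19, T(4)=137, T(5)=99, T(6)=-175, T(7)=-373, T(8)=-23, T(9)=723, T(10)=769, T(11)=-677, T(12)=-2215, T(13)=-861, T(14)=3569, T(15)=5291, T(16)=-1847; answer -1847
Part 2: U1 = -1847; r = -25; 8*(-25)^2 - 4*(-25)^1 - 2 = (5000) + (100) + (-2) = 5098; answer 5098
Part 3: U2 = 5098; c = 23; cross terms: (-39*23 - 39*-10)=-507, (39*26 - -23*23)=1543, (-23*-10 - -39*26)=1244; twice the area = |2280| = 2280; area = 1140; answer 1140
Part 4: U3 = 1140; threaded value p + q = 1141; w = 4; total draws C(12,4) = 495; favorable C(8,2)*C(4,2) = 168; P = 56/165; answer 56/165

56/165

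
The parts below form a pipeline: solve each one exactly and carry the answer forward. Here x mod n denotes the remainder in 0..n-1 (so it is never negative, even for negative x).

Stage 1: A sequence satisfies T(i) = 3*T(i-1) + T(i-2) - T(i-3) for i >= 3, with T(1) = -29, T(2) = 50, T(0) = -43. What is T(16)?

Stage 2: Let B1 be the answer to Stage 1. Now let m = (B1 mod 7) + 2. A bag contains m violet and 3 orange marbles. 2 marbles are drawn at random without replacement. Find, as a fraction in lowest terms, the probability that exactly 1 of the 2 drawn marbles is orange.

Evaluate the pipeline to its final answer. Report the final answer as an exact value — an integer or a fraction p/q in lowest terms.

Stage 1: T(3) = 3*(50) + 1*(-29) - 1*(-43) = 164; iterating: T(3)=164, T(4)=571, T(5)=1827, T(6)=5888, T(7)=18920, T(8)=60821, T(9)=195495, T(10)=628386, T(11)=2019832, T(12)=6492387, T(13)=20868607, T(14)=67078376, T(15)=215611348, T(16)=693043813; answer 693043813
Stage 2: B1 = 693043813; m = 2; total draws C(5,2) = 10; favorable C(3,1)*C(2,1) = 6; P = 3/5; answer 3/5

3/5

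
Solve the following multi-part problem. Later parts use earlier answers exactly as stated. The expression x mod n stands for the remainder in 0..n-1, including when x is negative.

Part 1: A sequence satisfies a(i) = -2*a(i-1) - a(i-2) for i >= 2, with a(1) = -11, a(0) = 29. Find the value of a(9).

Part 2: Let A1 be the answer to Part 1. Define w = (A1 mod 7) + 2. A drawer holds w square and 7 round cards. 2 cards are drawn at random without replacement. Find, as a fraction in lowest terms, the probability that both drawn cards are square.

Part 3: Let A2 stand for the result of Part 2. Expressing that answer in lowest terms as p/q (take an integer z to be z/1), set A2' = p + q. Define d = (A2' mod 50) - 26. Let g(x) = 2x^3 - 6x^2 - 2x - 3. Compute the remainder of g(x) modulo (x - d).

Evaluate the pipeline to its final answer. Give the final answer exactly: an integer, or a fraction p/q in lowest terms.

1911

Part 1: a(2) = -2*(-11) - 1*(29) = -7; iterating: a(2)=-7, a(3)=25, a(4)=-43, a(5)=61, a(6)=-79, a(7)=97, a(8)=-115, a(9)=133; answer 133
Part 2: A1 = 133; w = 2; total draws C(9,2) = 36; favorable C(2,2) = 1; P = 1/36; answer 1/36
Part 3: A2 = 1/36; threaded value p + q = 37; d = 11; remainder = value at the root: 2*(11)^3 - 6*(11)^2 - 2*(11)^1 - 3 = (2662) + (-726) + (-22) + (-3) = 1911; answer 1911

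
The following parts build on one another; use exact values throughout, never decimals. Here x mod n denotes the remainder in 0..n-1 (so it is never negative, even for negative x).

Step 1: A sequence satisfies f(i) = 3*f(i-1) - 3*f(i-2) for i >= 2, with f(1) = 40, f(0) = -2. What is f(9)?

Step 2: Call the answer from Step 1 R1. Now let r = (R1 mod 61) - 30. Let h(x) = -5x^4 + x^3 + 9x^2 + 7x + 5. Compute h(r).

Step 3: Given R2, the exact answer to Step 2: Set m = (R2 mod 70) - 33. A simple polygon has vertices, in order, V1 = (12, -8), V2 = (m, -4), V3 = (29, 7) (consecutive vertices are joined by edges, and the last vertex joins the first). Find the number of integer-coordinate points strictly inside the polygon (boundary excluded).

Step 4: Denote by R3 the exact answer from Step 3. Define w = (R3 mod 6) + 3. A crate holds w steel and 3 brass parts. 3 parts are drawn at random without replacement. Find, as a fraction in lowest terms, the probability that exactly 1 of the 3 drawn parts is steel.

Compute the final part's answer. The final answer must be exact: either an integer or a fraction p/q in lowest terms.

8/55

Step 1: f(2) = 3*(40) - 3*(-2) = 126; iterating: f(2)=126, f(3)=258, f(4)=396, f(5)=414, f(6)=54, f(7)=-1080, f(8)=-3402, f(9)=-6966; answer -6966
Step 2: R1 = -6966; r = 19; -5*(19)^4 + 1*(19)^3 + 9*(19)^2 + 7*(19)^1 + 5 = (-651605) + (6859) + (3249) + (133) + (5) = -641359; answer -641359
Step 3: R2 = -641359; m = 18; cross terms: (12*-4 - 18*-8)=96, (18*7 - 29*-4)=242, (29*-8 - 12*7)=-316; twice the area = |22| = 22; area = 11; boundary points = 2 + 11 + 1 = 14; strictly interior points = area - boundary/2 + 1 = 5; answer 5
Step 4: R3 = 5; w = 8; total draws C(11,3) = 165; favorable C(8,1)*C(3,2) = 24; P = 8/55; answer 8/55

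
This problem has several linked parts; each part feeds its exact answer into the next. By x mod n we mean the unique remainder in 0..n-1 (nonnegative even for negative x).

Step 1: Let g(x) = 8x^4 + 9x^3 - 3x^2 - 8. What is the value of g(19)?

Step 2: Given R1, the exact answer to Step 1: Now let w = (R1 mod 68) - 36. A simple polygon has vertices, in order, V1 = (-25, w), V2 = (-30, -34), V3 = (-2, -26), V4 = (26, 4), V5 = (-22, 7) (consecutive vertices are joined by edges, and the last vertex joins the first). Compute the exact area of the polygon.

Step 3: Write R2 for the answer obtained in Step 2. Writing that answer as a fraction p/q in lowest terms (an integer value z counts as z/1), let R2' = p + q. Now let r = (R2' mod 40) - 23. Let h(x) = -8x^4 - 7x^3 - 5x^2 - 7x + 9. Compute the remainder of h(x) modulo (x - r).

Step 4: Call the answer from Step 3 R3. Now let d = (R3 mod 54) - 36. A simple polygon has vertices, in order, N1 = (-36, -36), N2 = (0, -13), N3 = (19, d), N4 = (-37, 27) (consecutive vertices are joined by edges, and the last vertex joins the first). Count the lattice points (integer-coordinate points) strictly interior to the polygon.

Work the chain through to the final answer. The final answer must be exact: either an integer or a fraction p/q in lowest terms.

1817

Step 1: 8*(19)^4 + 9*(19)^3 - 3*(19)^2 - 8 = (1042568) + (61731) + (-1083) + (-8) = 1103208; answer 1103208
Step 2: R1 = 1103208; w = 8; cross terms: (-25*-34 - -30*8)=1090, (-30*-26 - -2*-34)=712, (-2*4 - 26*-26)=668, (26*7 - -22*4)=270, (-22*8 - -25*7)=-1; twice the area = |2739| = 2739; area = 2739/2; answer 2739/2
Step 3: R2 = 2739/2; threaded value p + q = 2741; r = -2; remainder = value at the root: -8*(-2)^4 - 7*(-2)^3 - 5*(-2)^2 - 7*(-2)^1 + 9 = (-128) + (56) + (-20) + (14) + (9) = -69; answer -69
Step 4: R3 = -69; d = 3; cross terms: (-36*-13 - 0*-36)=468, (0*3 - 19*-13)=247, (19*27 - -37*3)=624, (-37*-36 - -36*27)=2304; twice the area = |3643| = 3643; area = 3643/2; boundary points = 1 + 1 + 8 + 1 = 11; strictly interior points = area - boundary/2 + 1 = 1817; answer 1817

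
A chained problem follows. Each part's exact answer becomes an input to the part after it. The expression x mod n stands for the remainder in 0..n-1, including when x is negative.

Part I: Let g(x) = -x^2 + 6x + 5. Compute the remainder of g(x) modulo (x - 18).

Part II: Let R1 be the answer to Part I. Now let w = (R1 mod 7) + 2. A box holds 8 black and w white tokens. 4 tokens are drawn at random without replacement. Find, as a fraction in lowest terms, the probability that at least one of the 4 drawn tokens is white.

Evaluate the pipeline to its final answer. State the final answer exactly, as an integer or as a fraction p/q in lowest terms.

Part I: remainder = value at the root: -1*(18)^2 + 6*(18)^1 + 5 = (-324) + (108) + (5) = -211; answer -211
Part II: R1 = -211; w = 8; total draws C(16,4) = 1820; complement C(8,4) = 70; favorable 1820 - 70 = 1750; P = 25/26; answer 25/26

25/26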